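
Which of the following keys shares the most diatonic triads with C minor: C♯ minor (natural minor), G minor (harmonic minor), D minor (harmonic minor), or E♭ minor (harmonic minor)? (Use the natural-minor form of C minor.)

G minor

Triads of C minor (natural minor): Cm (i), Ddim (ii°), E♭ (III), Fm (iv), Gm (v), A♭ (VI), B♭ (VII).
C♯ minor (natural minor) shares 0: none.
G minor (harmonic minor) shares 3: Cm, E♭, Gm.
D minor (harmonic minor) shares 2: Gm, B♭.
E♭ minor (harmonic minor) shares 2: Ddim, B♭.
The most common triads (3) are shared with G minor.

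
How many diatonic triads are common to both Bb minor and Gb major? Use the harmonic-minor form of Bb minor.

3

Diatonic triads of Bb minor (harmonic minor): Bbm (i), Cdim (ii°), Dbaug (III+), Ebm (iv), F (V), Gb (VI), Adim (vii°).
Diatonic triads of Gb major: Gb (I), Abm (ii), Bbm (iii), Cb (IV), Db (V), Ebm (vi), Fdim (vii°).
Matching root and quality in both lists: Bbm, Ebm, Gb.
That gives 3 common triads.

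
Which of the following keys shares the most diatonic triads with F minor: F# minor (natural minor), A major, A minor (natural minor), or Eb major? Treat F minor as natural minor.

Eb major

Triads of F minor (natural minor): F minor (i), G diminished (ii°), Ab major (III), Bb minor (iv), C minor (v), Db major (VI), Eb major (VII).
F# minor (natural minor) shares 0: none.
A major shares 0: none.
A minor (natural minor) shares 0: none.
Eb major shares 4: Fm, Ab, Cm, Eb.
The most common triads (4) are shared with Eb major.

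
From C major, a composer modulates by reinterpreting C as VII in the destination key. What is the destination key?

D minor

The numeral VII denotes a major triad on scale degree 7. With C on degree 7, the tonic of the new key is D.
Degree 7 carries a major triad in natural-minor keys, so the destination is D minor.
Check: the diatonic triads of D minor (natural minor) are Dm (i), Edim (ii°), F (III), Gm (iv), Am (v), Bb (VI), C (VII) — C is indeed VII.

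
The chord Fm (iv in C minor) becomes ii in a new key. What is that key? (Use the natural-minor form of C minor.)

Eb major

The numeral ii denotes a minor triad on scale degree 2. With F on degree 2, the tonic of the new key is Eb.
Degree 2 carries a minor triad in major keys, so the destination is Eb major.
Check: the diatonic triads of Eb major are Eb (I), Fm (ii), Gm (iii), Ab (IV), Bb (V), Cm (vi), Ddim (vii°) — Fm is indeed ii.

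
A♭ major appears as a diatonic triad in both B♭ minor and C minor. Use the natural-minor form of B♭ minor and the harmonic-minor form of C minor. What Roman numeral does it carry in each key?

VII in B♭ minor; VI in C minor

The scale of B♭ minor (natural minor) is B♭ C D♭ E♭ F G♭ A♭; A♭ is degree 7, and the triad built there (A♭-C-E♭) is major, so it is VII.
The scale of C minor (harmonic minor) is C D E♭ F G A♭ B; A♭ is degree 6, and the triad built there (A♭-C-E♭) is major, so it is VI.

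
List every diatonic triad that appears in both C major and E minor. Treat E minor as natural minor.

C, Em, G, Am

Triads in C major: C (I), Dm (ii), Em (iii), F (IV), G (V), Am (vi), Bdim (vii°).
Triads in E minor (natural minor): Em (i), F#dim (ii°), G (III), Am (iv), Bm (v), C (VI), D (VII).
Shared triads with their functions: C (I in C major, VI in E minor); Em (iii in C major, i in E minor); G (V in C major, III in E minor); Am (vi in C major, iv in E minor).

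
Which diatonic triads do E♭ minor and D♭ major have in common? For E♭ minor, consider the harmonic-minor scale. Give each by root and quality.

Triads in E♭ minor (harmonic minor): E♭m (i), Fdim (ii°), G♭aug (III+), A♭m (iv), B♭ (V), C♭ (VI), Ddim (vii°).
Triads in D♭ major: D♭ (I), E♭m (ii), Fm (iii), G♭ (IV), A♭ (V), B♭m (vi), Cdim (vii°).
Shared triads with their functions: E♭m (i in E♭ minor, ii in D♭ major).

E♭m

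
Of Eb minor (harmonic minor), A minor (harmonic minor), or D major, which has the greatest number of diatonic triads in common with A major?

Triads of A major: A (I), Bm (ii), C#m (iii), D (IV), E (V), F#m (vi), G#dim (vii°).
Eb minor (harmonic minor) shares 0: none.
A minor (harmonic minor) shares 2: E, G#dim.
D major shares 4: A, Bm, D, F#m.
The most common triads (4) are shared with D major.

D major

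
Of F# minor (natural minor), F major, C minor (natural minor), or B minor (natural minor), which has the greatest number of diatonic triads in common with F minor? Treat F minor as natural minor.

Triads of F minor (natural minor): F minor (i), G diminished (ii°), Ab major (III), Bb minor (iv), C minor (v), Db major (VI), Eb major (VII).
F# minor (natural minor) shares 0: none.
F major shares 0: none.
C minor (natural minor) shares 4: Fm, Ab, Cm, Eb.
B minor (natural minor) shares 0: none.
The most common triads (4) are shared with C minor.

C minor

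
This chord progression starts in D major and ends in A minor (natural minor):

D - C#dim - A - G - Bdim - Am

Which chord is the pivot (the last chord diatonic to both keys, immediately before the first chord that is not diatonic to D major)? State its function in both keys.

Chords diatonic to D major: D, Em, F#m, G, A, Bm, C#dim.
Reading the progression, the first chord not in that set is Bdim, so the modulation leaves D major there.
The chord immediately before Bdim is G, which is diatonic to both keys: IV in D major and VII in A minor.

G — IV in D major, VII in A minor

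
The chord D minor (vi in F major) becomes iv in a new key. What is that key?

A minor

The numeral iv denotes a minor triad on scale degree 4. With D on degree 4, the tonic of the new key is A.
Degree 4 carries a minor triad in minor keys, so the destination is A minor.
Check: the diatonic triads of A minor (natural minor) are Am (i), Bdim (ii°), C (III), Dm (iv), Em (v), F (VI), G (VII) — D minor is indeed iv.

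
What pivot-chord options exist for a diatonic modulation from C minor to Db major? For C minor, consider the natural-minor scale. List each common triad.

Fm, Ab

Triads in C minor (natural minor): C minor (i), D diminished (ii°), Eb major (III), F minor (iv), G minor (v), Ab major (VI), Bb major (VII).
Triads in Db major: Db major (I), Eb minor (ii), F minor (iii), Gb major (IV), Ab major (V), Bb minor (vi), C diminished (vii°).
Shared triads with their functions: F minor (iv in C minor, iii in Db major); Ab major (VI in C minor, V in Db major).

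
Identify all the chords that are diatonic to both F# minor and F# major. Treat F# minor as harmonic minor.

Triads in F# minor (harmonic minor): F#m (i), G#dim (ii°), Aaug (III+), Bm (iv), C# (V), D (VI), E#dim (vii°).
Triads in F# major: F# (I), G#m (ii), A#m (iii), B (IV), C# (V), D#m (vi), E#dim (vii°).
Shared triads with their functions: C# (V in F# minor, V in F# major); E#dim (vii° in F# minor, vii° in F# major).

C#, E#dim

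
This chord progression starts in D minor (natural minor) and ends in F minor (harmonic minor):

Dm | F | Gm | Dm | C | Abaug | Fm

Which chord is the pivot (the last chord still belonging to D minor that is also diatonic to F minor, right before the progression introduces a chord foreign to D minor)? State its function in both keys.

C — VII in D minor, V in F minor

Chords diatonic to D minor: Dm, Edim, F, Gm, Am, Bb, C.
Reading the progression, the first chord not in that set is Abaug, so the modulation leaves D minor there.
The chord immediately before Abaug is C, which is diatonic to both keys: VII in D minor and V in F minor.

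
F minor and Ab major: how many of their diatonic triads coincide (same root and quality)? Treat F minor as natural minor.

7

Diatonic triads of F minor (natural minor): F minor (i), G diminished (ii°), Ab major (III), Bb minor (iv), C minor (v), Db major (VI), Eb major (VII).
Diatonic triads of Ab major: Ab major (I), Bb minor (ii), C minor (iii), Db major (IV), Eb major (V), F minor (vi), G diminished (vii°).
Matching root and quality in both lists: F minor, G diminished, Ab major, Bb minor, C minor, Db major, Eb major.
That gives 7 common triads.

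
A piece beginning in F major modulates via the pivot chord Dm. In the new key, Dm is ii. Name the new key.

The numeral ii denotes a minor triad on scale degree 2. With D on degree 2, the tonic of the new key is C.
Degree 2 carries a minor triad in major keys, so the destination is C major.
Check: the diatonic triads of C major are C (I), Dm (ii), Em (iii), F (IV), G (V), Am (vi), Bdim (vii°) — Dm is indeed ii.

C major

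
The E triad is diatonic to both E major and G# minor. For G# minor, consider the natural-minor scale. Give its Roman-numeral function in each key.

The scale of E major is E F# G# A B C# D#; E is degree 1, and the triad built there (E-G#-B) is major, so it is I.
The scale of G# minor (natural minor) is G# A# B C# D# E F#; E is degree 6, and the triad built there (E-G#-B) is major, so it is VI.

I in E major; VI in G# minor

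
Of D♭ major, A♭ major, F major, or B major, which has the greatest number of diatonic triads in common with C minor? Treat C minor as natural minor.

A♭ major

Triads of C minor (natural minor): C minor (i), D diminished (ii°), E♭ major (III), F minor (iv), G minor (v), A♭ major (VI), B♭ major (VII).
D♭ major shares 2: Fm, A♭.
A♭ major shares 4: Cm, E♭, Fm, A♭.
F major shares 2: Gm, B♭.
B major shares 0: none.
The most common triads (4) are shared with A♭ major.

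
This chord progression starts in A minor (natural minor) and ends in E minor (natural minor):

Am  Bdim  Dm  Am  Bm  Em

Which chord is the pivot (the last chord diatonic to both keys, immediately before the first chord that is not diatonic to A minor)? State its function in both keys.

Chords diatonic to A minor: Am, Bdim, C, Dm, Em, F, G.
Reading the progression, the first chord not in that set is Bm, so the modulation leaves A minor there.
The chord immediately before Bm is Am, which is diatonic to both keys: i in A minor and iv in E minor.

Am — i in A minor, iv in E minor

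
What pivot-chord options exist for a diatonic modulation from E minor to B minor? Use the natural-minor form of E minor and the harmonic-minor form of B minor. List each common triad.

Em, G, Bm

Triads in E minor (natural minor): E minor (i), F# diminished (ii°), G major (III), A minor (iv), B minor (v), C major (VI), D major (VII).
Triads in B minor (harmonic minor): B minor (i), C# diminished (ii°), D augmented (III+), E minor (iv), F# major (V), G major (VI), A# diminished (vii°).
Shared triads with their functions: E minor (i in E minor, iv in B minor); G major (III in E minor, VI in B minor); B minor (v in E minor, i in B minor).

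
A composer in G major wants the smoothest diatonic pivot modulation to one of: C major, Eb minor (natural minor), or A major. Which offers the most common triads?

C major

Triads of G major: G (I), Am (ii), Bm (iii), C (IV), D (V), Em (vi), F#dim (vii°).
C major shares 4: G, Am, C, Em.
Eb minor (natural minor) shares 0: none.
A major shares 2: Bm, D.
The most common triads (4) are shared with C major.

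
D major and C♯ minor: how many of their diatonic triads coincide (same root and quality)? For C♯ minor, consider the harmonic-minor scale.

2

Diatonic triads of D major: D (I), Em (ii), F♯m (iii), G (IV), A (V), Bm (vi), C♯dim (vii°).
Diatonic triads of C♯ minor (harmonic minor): C♯m (i), D♯dim (ii°), Eaug (III+), F♯m (iv), G♯ (V), A (VI), B♯dim (vii°).
Matching root and quality in both lists: F♯m, A.
That gives 2 common triads.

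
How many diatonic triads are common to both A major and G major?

Diatonic triads of A major: A (I), Bm (ii), C#m (iii), D (IV), E (V), F#m (vi), G#dim (vii°).
Diatonic triads of G major: G (I), Am (ii), Bm (iii), C (IV), D (V), Em (vi), F#dim (vii°).
Matching root and quality in both lists: Bm, D.
That gives 2 common triads.

2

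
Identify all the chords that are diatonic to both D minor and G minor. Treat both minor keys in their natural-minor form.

Dm, F, Gm, Bb

Triads in D minor (natural minor): Dm (i), Edim (ii°), F (III), Gm (iv), Am (v), Bb (VI), C (VII).
Triads in G minor (natural minor): Gm (i), Adim (ii°), Bb (III), Cm (iv), Dm (v), Eb (VI), F (VII).
Shared triads with their functions: Dm (i in D minor, v in G minor); F (III in D minor, VII in G minor); Gm (iv in D minor, i in G minor); Bb (VI in D minor, III in G minor).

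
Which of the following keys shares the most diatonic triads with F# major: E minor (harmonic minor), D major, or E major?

Triads of F# major: F# (I), G#m (ii), A#m (iii), B (IV), C# (V), D#m (vi), E#dim (vii°).
E minor (harmonic minor) shares 1: B.
D major shares 0: none.
E major shares 2: G#m, B.
The most common triads (2) are shared with E major.

E major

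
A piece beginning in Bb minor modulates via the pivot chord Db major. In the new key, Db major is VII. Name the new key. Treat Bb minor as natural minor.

Eb minor

The numeral VII denotes a major triad on scale degree 7. With Db on degree 7, the tonic of the new key is Eb.
Degree 7 carries a major triad in natural-minor keys, so the destination is Eb minor.
Check: the diatonic triads of Eb minor (natural minor) are Ebm (i), Fdim (ii°), Gb (III), Abm (iv), Bbm (v), Cb (VI), Db (VII) — Db major is indeed VII.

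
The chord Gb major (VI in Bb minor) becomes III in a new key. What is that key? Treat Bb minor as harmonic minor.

The numeral III denotes a major triad on scale degree 3. With Gb on degree 3, the tonic of the new key is Eb.
Degree 3 carries a major triad in natural-minor keys, so the destination is Eb minor.
Check: the diatonic triads of Eb minor (natural minor) are Ebm (i), Fdim (ii°), Gb (III), Abm (iv), Bbm (v), Cb (VI), Db (VII) — Gb major is indeed III.

Eb minor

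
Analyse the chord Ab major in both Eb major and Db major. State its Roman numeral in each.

IV in Eb major; V in Db major

The scale of Eb major is Eb F G Ab Bb C D; Ab is degree 4, and the triad built there (Ab-C-Eb) is major, so it is IV.
The scale of Db major is Db Eb F Gb Ab Bb C; Ab is degree 5, and the triad built there (Ab-C-Eb) is major, so it is V.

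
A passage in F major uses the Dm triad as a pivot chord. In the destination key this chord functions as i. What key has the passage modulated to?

D minor

The numeral i denotes a minor triad on scale degree 1. With D on degree 1, the tonic of the new key is D.
Degree 1 carries a minor triad in minor keys, so the destination is D minor.
Check: the diatonic triads of D minor (natural minor) are Dm (i), Edim (ii°), F (III), Gm (iv), Am (v), B♭ (VI), C (VII) — Dm is indeed i.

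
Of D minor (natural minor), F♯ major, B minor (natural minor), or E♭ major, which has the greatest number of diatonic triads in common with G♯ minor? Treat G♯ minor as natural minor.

Triads of G♯ minor (natural minor): G♯m (i), A♯dim (ii°), B (III), C♯m (iv), D♯m (v), E (VI), F♯ (VII).
D minor (natural minor) shares 0: none.
F♯ major shares 4: G♯m, B, D♯m, F♯.
B minor (natural minor) shares 0: none.
E♭ major shares 0: none.
The most common triads (4) are shared with F♯ major.

F♯ major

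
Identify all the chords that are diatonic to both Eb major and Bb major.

Eb, Gm, Bb, Cm

Triads in Eb major: Eb (I), Fm (ii), Gm (iii), Ab (IV), Bb (V), Cm (vi), Ddim (vii°).
Triads in Bb major: Bb (I), Cm (ii), Dm (iii), Eb (IV), F (V), Gm (vi), Adim (vii°).
Shared triads with their functions: Eb (I in Eb major, IV in Bb major); Gm (iii in Eb major, vi in Bb major); Bb (V in Eb major, I in Bb major); Cm (vi in Eb major, ii in Bb major).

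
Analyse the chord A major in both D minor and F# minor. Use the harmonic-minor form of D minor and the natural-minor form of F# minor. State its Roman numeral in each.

The scale of D minor (harmonic minor) is D E F G A Bb C#; A is degree 5, and the triad built there (A-C#-E) is major, so it is V.
The scale of F# minor (natural minor) is F# G# A B C# D E; A is degree 3, and the triad built there (A-C#-E) is major, so it is III.

V in D minor; III in F# minor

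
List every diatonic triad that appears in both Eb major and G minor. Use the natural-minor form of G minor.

Triads in Eb major: Eb (I), Fm (ii), Gm (iii), Ab (IV), Bb (V), Cm (vi), Ddim (vii°).
Triads in G minor (natural minor): Gm (i), Adim (ii°), Bb (III), Cm (iv), Dm (v), Eb (VI), F (VII).
Shared triads with their functions: Eb (I in Eb major, VI in G minor); Gm (iii in Eb major, i in G minor); Bb (V in Eb major, III in G minor); Cm (vi in Eb major, iv in G minor).

Eb, Gm, Bb, Cm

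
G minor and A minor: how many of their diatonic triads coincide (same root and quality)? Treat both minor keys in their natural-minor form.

Diatonic triads of G minor (natural minor): G minor (i), A diminished (ii°), Bb major (III), C minor (iv), D minor (v), Eb major (VI), F major (VII).
Diatonic triads of A minor (natural minor): A minor (i), B diminished (ii°), C major (III), D minor (iv), E minor (v), F major (VI), G major (VII).
Matching root and quality in both lists: D minor, F major.
That gives 2 common triads.

2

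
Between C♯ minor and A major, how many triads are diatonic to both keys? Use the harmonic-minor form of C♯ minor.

Diatonic triads of C♯ minor (harmonic minor): C♯m (i), D♯dim (ii°), Eaug (III+), F♯m (iv), G♯ (V), A (VI), B♯dim (vii°).
Diatonic triads of A major: A (I), Bm (ii), C♯m (iii), D (IV), E (V), F♯m (vi), G♯dim (vii°).
Matching root and quality in both lists: C♯m, F♯m, A.
That gives 3 common triads.

3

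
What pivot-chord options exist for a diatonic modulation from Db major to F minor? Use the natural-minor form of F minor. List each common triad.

Triads in Db major: Db major (I), Eb minor (ii), F minor (iii), Gb major (IV), Ab major (V), Bb minor (vi), C diminished (vii°).
Triads in F minor (natural minor): F minor (i), G diminished (ii°), Ab major (III), Bb minor (iv), C minor (v), Db major (VI), Eb major (VII).
Shared triads with their functions: Db major (I in Db major, VI in F minor); F minor (iii in Db major, i in F minor); Ab major (V in Db major, III in F minor); Bb minor (vi in Db major, iv in F minor).

Db, Fm, Ab, Bbm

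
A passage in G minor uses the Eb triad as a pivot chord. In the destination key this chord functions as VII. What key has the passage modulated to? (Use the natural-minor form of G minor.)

The numeral VII denotes a major triad on scale degree 7. With Eb on degree 7, the tonic of the new key is F.
Degree 7 carries a major triad in natural-minor keys, so the destination is F minor.
Check: the diatonic triads of F minor (natural minor) are Fm (i), Gdim (ii°), Ab (III), Bbm (iv), Cm (v), Db (VI), Eb (VII) — Eb is indeed VII.

F minor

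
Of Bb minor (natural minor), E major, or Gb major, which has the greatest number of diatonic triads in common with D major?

E major

Triads of D major: D (I), Em (ii), F#m (iii), G (IV), A (V), Bm (vi), C#dim (vii°).
Bb minor (natural minor) shares 0: none.
E major shares 2: F#m, A.
Gb major shares 0: none.
The most common triads (2) are shared with E major.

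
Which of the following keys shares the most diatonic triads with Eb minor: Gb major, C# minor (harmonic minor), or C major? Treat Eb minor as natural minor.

Triads of Eb minor (natural minor): Eb minor (i), F diminished (ii°), Gb major (III), Ab minor (iv), Bb minor (v), Cb major (VI), Db major (VII).
Gb major shares 7: Ebm, Fdim, Gb, Abm, Bbm, Cb, Db.
C# minor (harmonic minor) shares 0: none.
C major shares 0: none.
The most common triads (7) are shared with Gb major.

Gb major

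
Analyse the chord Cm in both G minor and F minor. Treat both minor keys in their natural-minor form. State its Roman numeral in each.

iv in G minor; v in F minor

The scale of G minor (natural minor) is G A Bb C D Eb F; C is degree 4, and the triad built there (C-Eb-G) is minor, so it is iv.
The scale of F minor (natural minor) is F G Ab Bb C Db Eb; C is degree 5, and the triad built there (C-Eb-G) is minor, so it is v.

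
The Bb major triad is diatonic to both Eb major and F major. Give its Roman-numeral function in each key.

The scale of Eb major is Eb F G Ab Bb C D; Bb is degree 5, and the triad built there (Bb-D-F) is major, so it is V.
The scale of F major is F G A Bb C D E; Bb is degree 4, and the triad built there (Bb-D-F) is major, so it is IV.

V in Eb major; IV in F major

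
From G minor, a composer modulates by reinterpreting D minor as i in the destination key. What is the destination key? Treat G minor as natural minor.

D minor

The numeral i denotes a minor triad on scale degree 1. With D on degree 1, the tonic of the new key is D.
Degree 1 carries a minor triad in minor keys, so the destination is D minor.
Check: the diatonic triads of D minor (natural minor) are Dm (i), Edim (ii°), F (III), Gm (iv), Am (v), B♭ (VI), C (VII) — D minor is indeed i.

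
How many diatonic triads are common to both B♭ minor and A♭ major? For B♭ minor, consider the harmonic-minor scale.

1

Diatonic triads of B♭ minor (harmonic minor): B♭m (i), Cdim (ii°), D♭aug (III+), E♭m (iv), F (V), G♭ (VI), Adim (vii°).
Diatonic triads of A♭ major: A♭ (I), B♭m (ii), Cm (iii), D♭ (IV), E♭ (V), Fm (vi), Gdim (vii°).
Matching root and quality in both lists: B♭m.
That gives 1 common triad.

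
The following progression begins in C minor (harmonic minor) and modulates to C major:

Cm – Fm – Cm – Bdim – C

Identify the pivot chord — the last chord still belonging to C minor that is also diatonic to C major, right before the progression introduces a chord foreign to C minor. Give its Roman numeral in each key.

Bdim — vii° in C minor, vii° in C major

Chords diatonic to C minor: Cm, Ddim, Ebaug, Fm, G, Ab, Bdim.
Reading the progression, the first chord not in that set is C, so the modulation leaves C minor there.
The chord immediately before C is Bdim, which is diatonic to both keys: vii° in C minor and vii° in C major.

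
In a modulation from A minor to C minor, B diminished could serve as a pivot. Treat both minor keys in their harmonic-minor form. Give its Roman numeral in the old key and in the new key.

The scale of A minor (harmonic minor) is A B C D E F G#; B is degree 2, and the triad built there (B-D-F) is diminished, so it is ii°.
The scale of C minor (harmonic minor) is C D Eb F G Ab B; B is degree 7, and the triad built there (B-D-F) is diminished, so it is vii°.

ii° in A minor; vii° in C minor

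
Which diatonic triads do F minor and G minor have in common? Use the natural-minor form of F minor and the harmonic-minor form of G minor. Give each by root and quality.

Triads in F minor (natural minor): Fm (i), Gdim (ii°), Ab (III), Bbm (iv), Cm (v), Db (VI), Eb (VII).
Triads in G minor (harmonic minor): Gm (i), Adim (ii°), Bbaug (III+), Cm (iv), D (V), Eb (VI), F#dim (vii°).
Shared triads with their functions: Cm (v in F minor, iv in G minor); Eb (VII in F minor, VI in G minor).

Cm, Eb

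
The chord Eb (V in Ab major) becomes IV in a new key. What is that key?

The numeral IV denotes a major triad on scale degree 4. With Eb on degree 4, the tonic of the new key is Bb.
Degree 4 carries a major triad in major keys, so the destination is Bb major.
Check: the diatonic triads of Bb major are Bb (I), Cm (ii), Dm (iii), Eb (IV), F (V), Gm (vi), Adim (vii°) — Eb is indeed IV.

Bb major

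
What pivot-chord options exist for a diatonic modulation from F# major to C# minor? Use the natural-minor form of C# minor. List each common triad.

G#m, B

Triads in F# major: F# major (I), G# minor (ii), A# minor (iii), B major (IV), C# major (V), D# minor (vi), E# diminished (vii°).
Triads in C# minor (natural minor): C# minor (i), D# diminished (ii°), E major (III), F# minor (iv), G# minor (v), A major (VI), B major (VII).
Shared triads with their functions: G# minor (ii in F# major, v in C# minor); B major (IV in F# major, VII in C# minor).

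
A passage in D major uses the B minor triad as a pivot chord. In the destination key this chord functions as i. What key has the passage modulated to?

The numeral i denotes a minor triad on scale degree 1. With B on degree 1, the tonic of the new key is B.
Degree 1 carries a minor triad in minor keys, so the destination is B minor.
Check: the diatonic triads of B minor (natural minor) are Bm (i), C#dim (ii°), D (III), Em (iv), F#m (v), G (VI), A (VII) — B minor is indeed i.

B minor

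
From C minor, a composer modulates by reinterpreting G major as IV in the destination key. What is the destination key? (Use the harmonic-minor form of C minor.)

D major

The numeral IV denotes a major triad on scale degree 4. With G on degree 4, the tonic of the new key is D.
Degree 4 carries a major triad in major keys, so the destination is D major.
Check: the diatonic triads of D major are D (I), Em (ii), F♯m (iii), G (IV), A (V), Bm (vi), C♯dim (vii°) — G major is indeed IV.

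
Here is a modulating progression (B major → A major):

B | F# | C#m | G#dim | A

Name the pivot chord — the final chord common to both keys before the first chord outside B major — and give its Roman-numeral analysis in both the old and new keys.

Chords diatonic to B major: B, C#m, D#m, E, F#, G#m, A#dim.
Reading the progression, the first chord not in that set is G#dim, so the modulation leaves B major there.
The chord immediately before G#dim is C#m, which is diatonic to both keys: ii in B major and iii in A major.

C#m — ii in B major, iii in A major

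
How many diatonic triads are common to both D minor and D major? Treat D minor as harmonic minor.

2

Diatonic triads of D minor (harmonic minor): Dm (i), Edim (ii°), Faug (III+), Gm (iv), A (V), Bb (VI), C#dim (vii°).
Diatonic triads of D major: D (I), Em (ii), F#m (iii), G (IV), A (V), Bm (vi), C#dim (vii°).
Matching root and quality in both lists: A, C#dim.
That gives 2 common triads.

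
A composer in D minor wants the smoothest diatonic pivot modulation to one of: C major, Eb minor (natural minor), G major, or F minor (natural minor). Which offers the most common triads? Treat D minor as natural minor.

Triads of D minor (natural minor): Dm (i), Edim (ii°), F (III), Gm (iv), Am (v), Bb (VI), C (VII).
C major shares 4: Dm, F, Am, C.
Eb minor (natural minor) shares 0: none.
G major shares 2: Am, C.
F minor (natural minor) shares 0: none.
The most common triads (4) are shared with C major.

C major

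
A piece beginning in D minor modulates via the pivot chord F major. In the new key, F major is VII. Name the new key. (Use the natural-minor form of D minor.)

The numeral VII denotes a major triad on scale degree 7. With F on degree 7, the tonic of the new key is G.
Degree 7 carries a major triad in natural-minor keys, so the destination is G minor.
Check: the diatonic triads of G minor (natural minor) are Gm (i), Adim (ii°), Bb (III), Cm (iv), Dm (v), Eb (VI), F (VII) — F major is indeed VII.

G minor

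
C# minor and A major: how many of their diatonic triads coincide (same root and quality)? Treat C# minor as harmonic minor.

Diatonic triads of C# minor (harmonic minor): C#m (i), D#dim (ii°), Eaug (III+), F#m (iv), G# (V), A (VI), B#dim (vii°).
Diatonic triads of A major: A (I), Bm (ii), C#m (iii), D (IV), E (V), F#m (vi), G#dim (vii°).
Matching root and quality in both lists: C#m, F#m, A.
That gives 3 common triads.

3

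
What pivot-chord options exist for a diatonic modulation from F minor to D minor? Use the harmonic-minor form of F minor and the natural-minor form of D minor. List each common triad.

Triads in F minor (harmonic minor): F minor (i), G diminished (ii°), Ab augmented (III+), Bb minor (iv), C major (V), Db major (VI), E diminished (vii°).
Triads in D minor (natural minor): D minor (i), E diminished (ii°), F major (III), G minor (iv), A minor (v), Bb major (VI), C major (VII).
Shared triads with their functions: C major (V in F minor, VII in D minor); E diminished (vii° in F minor, ii° in D minor).

C, Edim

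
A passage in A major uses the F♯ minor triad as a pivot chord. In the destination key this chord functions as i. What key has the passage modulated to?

The numeral i denotes a minor triad on scale degree 1. With F♯ on degree 1, the tonic of the new key is F♯.
Degree 1 carries a minor triad in minor keys, so the destination is F♯ minor.
Check: the diatonic triads of F♯ minor (natural minor) are F♯m (i), G♯dim (ii°), A (III), Bm (iv), C♯m (v), D (VI), E (VII) — F♯ minor is indeed i.

F♯ minor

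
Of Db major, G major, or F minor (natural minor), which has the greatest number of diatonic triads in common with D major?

G major

Triads of D major: D (I), Em (ii), F#m (iii), G (IV), A (V), Bm (vi), C#dim (vii°).
Db major shares 0: none.
G major shares 4: D, Em, G, Bm.
F minor (natural minor) shares 0: none.
The most common triads (4) are shared with G major.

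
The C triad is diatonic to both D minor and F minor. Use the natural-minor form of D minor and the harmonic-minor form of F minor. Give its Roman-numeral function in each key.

The scale of D minor (natural minor) is D E F G A Bb C; C is degree 7, and the triad built there (C-E-G) is major, so it is VII.
The scale of F minor (harmonic minor) is F G Ab Bb C Db E; C is degree 5, and the triad built there (C-E-G) is major, so it is V.

VII in D minor; V in F minor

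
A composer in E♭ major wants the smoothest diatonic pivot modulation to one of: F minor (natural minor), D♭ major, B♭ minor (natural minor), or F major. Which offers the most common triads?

Triads of E♭ major: E♭ (I), Fm (ii), Gm (iii), A♭ (IV), B♭ (V), Cm (vi), Ddim (vii°).
F minor (natural minor) shares 4: E♭, Fm, A♭, Cm.
D♭ major shares 2: Fm, A♭.
B♭ minor (natural minor) shares 2: Fm, A♭.
F major shares 2: Gm, B♭.
The most common triads (4) are shared with F minor.

F minor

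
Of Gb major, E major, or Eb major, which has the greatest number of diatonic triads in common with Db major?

Gb major

Triads of Db major: Db major (I), Eb minor (ii), F minor (iii), Gb major (IV), Ab major (V), Bb minor (vi), C diminished (vii°).
Gb major shares 4: Db, Ebm, Gb, Bbm.
E major shares 0: none.
Eb major shares 2: Fm, Ab.
The most common triads (4) are shared with Gb major.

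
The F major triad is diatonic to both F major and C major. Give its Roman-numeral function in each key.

The scale of F major is F G A Bb C D E; F is degree 1, and the triad built there (F-A-C) is major, so it is I.
The scale of C major is C D E F G A B; F is degree 4, and the triad built there (F-A-C) is major, so it is IV.

I in F major; IV in C major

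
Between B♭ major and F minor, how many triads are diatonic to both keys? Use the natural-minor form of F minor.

Diatonic triads of B♭ major: B♭ major (I), C minor (ii), D minor (iii), E♭ major (IV), F major (V), G minor (vi), A diminished (vii°).
Diatonic triads of F minor (natural minor): F minor (i), G diminished (ii°), A♭ major (III), B♭ minor (iv), C minor (v), D♭ major (VI), E♭ major (VII).
Matching root and quality in both lists: C minor, E♭ major.
That gives 2 common triads.

2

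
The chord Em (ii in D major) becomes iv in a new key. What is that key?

The numeral iv denotes a minor triad on scale degree 4. With E on degree 4, the tonic of the new key is B.
Degree 4 carries a minor triad in minor keys, so the destination is B minor.
Check: the diatonic triads of B minor (natural minor) are Bm (i), C♯dim (ii°), D (III), Em (iv), F♯m (v), G (VI), A (VII) — Em is indeed iv.

B minor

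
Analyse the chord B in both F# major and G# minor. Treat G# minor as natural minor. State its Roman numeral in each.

The scale of F# major is F# G# A# B C# D# E#; B is degree 4, and the triad built there (B-D#-F#) is major, so it is IV.
The scale of G# minor (natural minor) is G# A# B C# D# E F#; B is degree 3, and the triad built there (B-D#-F#) is major, so it is III.

IV in F# major; III in G# minor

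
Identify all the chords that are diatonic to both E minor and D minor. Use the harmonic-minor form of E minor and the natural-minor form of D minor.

Triads in E minor (harmonic minor): E minor (i), F# diminished (ii°), G augmented (III+), A minor (iv), B major (V), C major (VI), D# diminished (vii°).
Triads in D minor (natural minor): D minor (i), E diminished (ii°), F major (III), G minor (iv), A minor (v), Bb major (VI), C major (VII).
Shared triads with their functions: A minor (iv in E minor, v in D minor); C major (VI in E minor, VII in D minor).

Am, C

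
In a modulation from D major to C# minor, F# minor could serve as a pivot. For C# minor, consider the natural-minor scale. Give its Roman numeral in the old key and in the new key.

iii in D major; iv in C# minor

The scale of D major is D E F# G A B C#; F# is degree 3, and the triad built there (F#-A-C#) is minor, so it is iii.
The scale of C# minor (natural minor) is C# D# E F# G# A B; F# is degree 4, and the triad built there (F#-A-C#) is minor, so it is iv.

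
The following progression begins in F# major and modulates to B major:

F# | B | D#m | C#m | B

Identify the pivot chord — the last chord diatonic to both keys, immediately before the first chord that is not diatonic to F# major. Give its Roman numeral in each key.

Chords diatonic to F# major: F#, G#m, A#m, B, C#, D#m, E#dim.
Reading the progression, the first chord not in that set is C#m, so the modulation leaves F# major there.
The chord immediately before C#m is D#m, which is diatonic to both keys: vi in F# major and iii in B major.

D#m — vi in F# major, iii in B major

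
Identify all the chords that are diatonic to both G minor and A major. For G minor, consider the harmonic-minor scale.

Triads in G minor (harmonic minor): G minor (i), A diminished (ii°), Bb augmented (III+), C minor (iv), D major (V), Eb major (VI), F# diminished (vii°).
Triads in A major: A major (I), B minor (ii), C# minor (iii), D major (IV), E major (V), F# minor (vi), G# diminished (vii°).
Shared triads with their functions: D major (V in G minor, IV in A major).

D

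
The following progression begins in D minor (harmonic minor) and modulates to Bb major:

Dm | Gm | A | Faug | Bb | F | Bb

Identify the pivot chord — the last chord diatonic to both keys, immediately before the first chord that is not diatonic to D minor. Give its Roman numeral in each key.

Chords diatonic to D minor: Dm, Edim, Faug, Gm, A, Bb, C#dim.
Reading the progression, the first chord not in that set is F, so the modulation leaves D minor there.
The chord immediately before F is Bb, which is diatonic to both keys: VI in D minor and I in Bb major.

Bb — VI in D minor, I in Bb major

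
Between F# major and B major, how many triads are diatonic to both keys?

Diatonic triads of F# major: F# major (I), G# minor (ii), A# minor (iii), B major (IV), C# major (V), D# minor (vi), E# diminished (vii°).
Diatonic triads of B major: B major (I), C# minor (ii), D# minor (iii), E major (IV), F# major (V), G# minor (vi), A# diminished (vii°).
Matching root and quality in both lists: F# major, G# minor, B major, D# minor.
That gives 4 common triads.

4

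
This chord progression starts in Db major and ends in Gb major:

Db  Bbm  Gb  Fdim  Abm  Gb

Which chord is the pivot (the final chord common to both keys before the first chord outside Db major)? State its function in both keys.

Chords diatonic to Db major: Db, Ebm, Fm, Gb, Ab, Bbm, Cdim.
Reading the progression, the first chord not in that set is Fdim, so the modulation leaves Db major there.
The chord immediately before Fdim is Gb, which is diatonic to both keys: IV in Db major and I in Gb major.

Gb — IV in Db major, I in Gb major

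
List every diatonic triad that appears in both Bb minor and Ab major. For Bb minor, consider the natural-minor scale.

Bbm, Db, Fm, Ab

Triads in Bb minor (natural minor): Bb minor (i), C diminished (ii°), Db major (III), Eb minor (iv), F minor (v), Gb major (VI), Ab major (VII).
Triads in Ab major: Ab major (I), Bb minor (ii), C minor (iii), Db major (IV), Eb major (V), F minor (vi), G diminished (vii°).
Shared triads with their functions: Bb minor (i in Bb minor, ii in Ab major); Db major (III in Bb minor, IV in Ab major); F minor (v in Bb minor, vi in Ab major); Ab major (VII in Bb minor, I in Ab major).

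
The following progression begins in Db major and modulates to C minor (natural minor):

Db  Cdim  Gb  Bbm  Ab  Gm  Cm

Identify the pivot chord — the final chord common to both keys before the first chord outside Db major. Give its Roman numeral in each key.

Ab — V in Db major, VI in C minor

Chords diatonic to Db major: Db, Ebm, Fm, Gb, Ab, Bbm, Cdim.
Reading the progression, the first chord not in that set is Gm, so the modulation leaves Db major there.
The chord immediately before Gm is Ab, which is diatonic to both keys: V in Db major and VI in C minor.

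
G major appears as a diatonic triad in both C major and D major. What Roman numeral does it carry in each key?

V in C major; IV in D major

The scale of C major is C D E F G A B; G is degree 5, and the triad built there (G-B-D) is major, so it is V.
The scale of D major is D E F♯ G A B C♯; G is degree 4, and the triad built there (G-B-D) is major, so it is IV.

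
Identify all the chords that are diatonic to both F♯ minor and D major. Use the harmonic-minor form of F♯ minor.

F♯m, Bm, D

Triads in F♯ minor (harmonic minor): F♯m (i), G♯dim (ii°), Aaug (III+), Bm (iv), C♯ (V), D (VI), E♯dim (vii°).
Triads in D major: D (I), Em (ii), F♯m (iii), G (IV), A (V), Bm (vi), C♯dim (vii°).
Shared triads with their functions: F♯m (i in F♯ minor, iii in D major); Bm (iv in F♯ minor, vi in D major); D (VI in F♯ minor, I in D major).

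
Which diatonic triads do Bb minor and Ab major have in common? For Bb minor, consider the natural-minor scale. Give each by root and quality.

Bbm, Db, Fm, Ab

Triads in Bb minor (natural minor): Bb minor (i), C diminished (ii°), Db major (III), Eb minor (iv), F minor (v), Gb major (VI), Ab major (VII).
Triads in Ab major: Ab major (I), Bb minor (ii), C minor (iii), Db major (IV), Eb major (V), F minor (vi), G diminished (vii°).
Shared triads with their functions: Bb minor (i in Bb minor, ii in Ab major); Db major (III in Bb minor, IV in Ab major); F minor (v in Bb minor, vi in Ab major); Ab major (VII in Bb minor, I in Ab major).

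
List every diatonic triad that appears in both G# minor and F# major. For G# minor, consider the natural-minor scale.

G#m, B, D#m, F#

Triads in G# minor (natural minor): G# minor (i), A# diminished (ii°), B major (III), C# minor (iv), D# minor (v), E major (VI), F# major (VII).
Triads in F# major: F# major (I), G# minor (ii), A# minor (iii), B major (IV), C# major (V), D# minor (vi), E# diminished (vii°).
Shared triads with their functions: G# minor (i in G# minor, ii in F# major); B major (III in G# minor, IV in F# major); D# minor (v in G# minor, vi in F# major); F# major (VII in G# minor, I in F# major).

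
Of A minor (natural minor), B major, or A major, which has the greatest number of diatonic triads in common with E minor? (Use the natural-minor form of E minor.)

A minor

Triads of E minor (natural minor): Em (i), F#dim (ii°), G (III), Am (iv), Bm (v), C (VI), D (VII).
A minor (natural minor) shares 4: Em, G, Am, C.
B major shares 0: none.
A major shares 2: Bm, D.
The most common triads (4) are shared with A minor.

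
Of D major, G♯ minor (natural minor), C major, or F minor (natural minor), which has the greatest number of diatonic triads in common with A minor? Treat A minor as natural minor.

Triads of A minor (natural minor): A minor (i), B diminished (ii°), C major (III), D minor (iv), E minor (v), F major (VI), G major (VII).
D major shares 2: Em, G.
G♯ minor (natural minor) shares 0: none.
C major shares 7: Am, Bdim, C, Dm, Em, F, G.
F minor (natural minor) shares 0: none.
The most common triads (7) are shared with C major.

C major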